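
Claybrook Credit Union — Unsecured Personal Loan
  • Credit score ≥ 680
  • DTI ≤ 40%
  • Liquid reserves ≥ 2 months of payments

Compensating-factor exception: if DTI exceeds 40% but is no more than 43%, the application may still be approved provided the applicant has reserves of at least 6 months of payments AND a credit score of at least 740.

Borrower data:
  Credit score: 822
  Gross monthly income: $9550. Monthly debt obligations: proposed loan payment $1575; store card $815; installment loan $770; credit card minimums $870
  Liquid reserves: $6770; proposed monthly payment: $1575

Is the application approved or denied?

Credit score 822 ≥ 680 (meets base)
Total debts = (1,575 + 815 + 770 + 870) = 4,030. DTI: 4,030 ÷ 9,550 = 42.2%, over the 40% base limit.
Reserves = 6,770/1,575 = 4.3 months ≥ 2
42.2% falls in the override range (40%–43%), so the compensating-factor test applies.
Reserves 4.3 < 6 months; credit score 822 ≥ 740.
Override conditions not both satisfied; exception does not apply.

Denied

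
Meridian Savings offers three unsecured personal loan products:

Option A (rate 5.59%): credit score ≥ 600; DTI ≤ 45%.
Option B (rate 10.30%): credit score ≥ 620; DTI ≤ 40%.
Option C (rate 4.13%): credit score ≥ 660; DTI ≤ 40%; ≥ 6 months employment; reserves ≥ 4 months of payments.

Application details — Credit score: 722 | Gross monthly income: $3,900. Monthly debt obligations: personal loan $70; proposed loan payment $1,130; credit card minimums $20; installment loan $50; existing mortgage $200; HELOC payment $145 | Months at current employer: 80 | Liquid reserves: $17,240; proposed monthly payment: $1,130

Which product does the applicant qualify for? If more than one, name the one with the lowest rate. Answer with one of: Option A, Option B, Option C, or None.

Option A

Total debts = (70 + 1,130 + 20 + 50 + 200 + 145) = 1,615; DTI = 1,615/3,900 = 41.4%.
Reserves = 17,240/1,130 = 15.3 months.
Option A: score 722 ≥ 600; DTI 41.4% ≤ 45% → qualifies.
Option B: score 722 ≥ 620; DTI 41.4% > 40% → does not qualify.
Option C: score 722 ≥ 660; DTI 41.4% > 40%; employment 80 ≥ 6 mo; reserves 15.3 ≥ 4 mo → does not qualify.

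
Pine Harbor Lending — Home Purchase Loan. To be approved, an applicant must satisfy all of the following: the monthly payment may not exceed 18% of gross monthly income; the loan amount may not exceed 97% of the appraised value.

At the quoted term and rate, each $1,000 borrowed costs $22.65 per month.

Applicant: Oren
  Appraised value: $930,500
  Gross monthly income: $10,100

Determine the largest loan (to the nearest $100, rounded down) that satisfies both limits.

$80,200

Payment cap: 18% × $10,100 = $1,818/month.
At $22.65 per $1,000, that supports 1,818/22.65 × 1,000 ≈ $80,264 → $80,200.
LTV cap: 97% × $930,500 = $902,585 → $902,500.
Binding constraint: payment-to-income.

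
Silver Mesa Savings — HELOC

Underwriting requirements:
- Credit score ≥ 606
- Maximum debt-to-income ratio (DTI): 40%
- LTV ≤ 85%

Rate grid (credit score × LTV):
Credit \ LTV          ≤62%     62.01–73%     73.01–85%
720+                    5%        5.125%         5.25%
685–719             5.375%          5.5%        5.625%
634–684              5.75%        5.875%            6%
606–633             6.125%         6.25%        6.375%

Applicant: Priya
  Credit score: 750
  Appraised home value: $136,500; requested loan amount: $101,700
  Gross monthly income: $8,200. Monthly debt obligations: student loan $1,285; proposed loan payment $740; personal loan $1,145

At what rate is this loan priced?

5.25%

Credit score 750 ≥ 606; Total monthly debts = (1,285 + 740 + 1,145) = 3,170. DTI: 3,170 ÷ 8,200 = 38.7%, within the 40% cap
LTV = 101,700/136,500 = 74.5% ≤ 85%
Credit 750 → row 720+; LTV 74.5% → column 73.01–85%. Grid cell → 5.25%.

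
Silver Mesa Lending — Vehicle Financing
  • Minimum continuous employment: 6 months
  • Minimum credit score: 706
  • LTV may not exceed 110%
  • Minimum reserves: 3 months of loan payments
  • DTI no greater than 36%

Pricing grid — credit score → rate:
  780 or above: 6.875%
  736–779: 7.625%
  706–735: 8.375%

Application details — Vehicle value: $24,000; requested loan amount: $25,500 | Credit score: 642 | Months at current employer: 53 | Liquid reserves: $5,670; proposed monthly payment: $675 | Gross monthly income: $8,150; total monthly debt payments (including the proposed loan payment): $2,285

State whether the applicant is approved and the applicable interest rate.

Denied

Credit score 642 < 706 (below minimum)
DTI: 2,285 ÷ 8,150 = 28%, within the 36% cap
Liquid reserves cover 5,670/675 = 8.4 months — ≥ 3 required
LTV: 25,500 ÷ 24,000 = 106.2%, within 110% cap
Employment 53 ≥ 6 months
Not all requirements met → denied.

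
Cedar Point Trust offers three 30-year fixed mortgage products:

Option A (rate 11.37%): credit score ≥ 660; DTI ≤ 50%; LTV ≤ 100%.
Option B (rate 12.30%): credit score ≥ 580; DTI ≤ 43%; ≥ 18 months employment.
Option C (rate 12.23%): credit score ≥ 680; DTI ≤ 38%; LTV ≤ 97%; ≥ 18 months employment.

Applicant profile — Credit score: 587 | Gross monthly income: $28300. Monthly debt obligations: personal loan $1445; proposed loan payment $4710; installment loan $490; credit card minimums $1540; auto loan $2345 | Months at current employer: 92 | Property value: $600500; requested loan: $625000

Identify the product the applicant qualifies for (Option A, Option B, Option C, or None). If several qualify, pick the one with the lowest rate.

Total debts = (1,445 + 4,710 + 490 + 1,540 + 2,345) = 10,530; DTI = 10,530/28,300 = 37.2%.
LTV = 625,000/600,500 = 104.1%.
Option A: score 587 < 660; DTI 37.2% ≤ 50%; LTV 104.1% > 100% → does not qualify.
Option B: score 587 ≥ 580; DTI 37.2% ≤ 43%; employment 92 ≥ 18 mo → qualifies.
Option C: score 587 < 680; DTI 37.2% ≤ 38%; LTV 104.1% > 97%; employment 92 ≥ 18 mo → does not qualify.

Option B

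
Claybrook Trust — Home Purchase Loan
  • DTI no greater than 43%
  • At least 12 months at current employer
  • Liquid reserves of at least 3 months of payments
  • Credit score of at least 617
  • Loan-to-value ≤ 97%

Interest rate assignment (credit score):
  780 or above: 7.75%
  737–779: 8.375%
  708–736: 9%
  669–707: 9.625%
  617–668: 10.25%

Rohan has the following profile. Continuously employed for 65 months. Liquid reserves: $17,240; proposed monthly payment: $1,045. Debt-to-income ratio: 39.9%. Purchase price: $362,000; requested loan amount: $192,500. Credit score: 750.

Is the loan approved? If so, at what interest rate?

Credit score 750 ≥ 617 (meets minimum)
Liquid reserves cover 17,240/1,045 = 16.5 months — ≥ 3 required
LTV = 192,500/362,000 = 53.2% ≤ 97%
Employment 65 ≥ 12 months
DTI 39.9% is within the 43% limit
All requirements met. Score 750 falls in the 737–779 tier → 8.375%.

Approved at 8.375%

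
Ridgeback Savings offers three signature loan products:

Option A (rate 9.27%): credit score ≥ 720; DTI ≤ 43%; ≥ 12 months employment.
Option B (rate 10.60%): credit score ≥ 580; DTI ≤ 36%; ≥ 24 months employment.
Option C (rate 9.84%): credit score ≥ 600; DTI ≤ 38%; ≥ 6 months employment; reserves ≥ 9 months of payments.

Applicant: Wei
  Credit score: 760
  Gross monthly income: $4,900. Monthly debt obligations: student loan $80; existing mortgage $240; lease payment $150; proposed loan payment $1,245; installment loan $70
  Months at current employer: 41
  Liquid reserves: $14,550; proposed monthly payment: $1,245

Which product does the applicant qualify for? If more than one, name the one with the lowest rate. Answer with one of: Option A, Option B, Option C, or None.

Option A

Total debts = (80 + 240 + 150 + 1,245 + 70) = 1,785; DTI = 1,785/4,900 = 36.4%.
Reserves = 14,550/1,245 = 11.7 months.
Option A: score 760 ≥ 720; DTI 36.4% ≤ 43%; employment 41 ≥ 12 mo → qualifies.
Option B: score 760 ≥ 580; DTI 36.4% > 36%; employment 41 ≥ 24 mo → does not qualify.
Option C: score 760 ≥ 600; DTI 36.4% ≤ 38%; employment 41 ≥ 6 mo; reserves 11.7 ≥ 9 mo → qualifies.
Qualifying: Option A, Option C. Lowest rate is 9.27% → Option A.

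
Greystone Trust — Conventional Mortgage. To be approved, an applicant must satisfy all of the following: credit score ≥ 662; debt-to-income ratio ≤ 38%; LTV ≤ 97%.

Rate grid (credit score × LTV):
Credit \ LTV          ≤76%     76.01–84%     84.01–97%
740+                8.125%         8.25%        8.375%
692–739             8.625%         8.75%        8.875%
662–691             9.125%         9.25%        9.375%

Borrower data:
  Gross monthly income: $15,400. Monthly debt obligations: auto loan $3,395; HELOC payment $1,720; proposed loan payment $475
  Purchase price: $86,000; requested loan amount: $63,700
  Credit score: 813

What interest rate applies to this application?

Credit score 813 ≥ 662; Total monthly debts = (3,395 + 1,720 + 475) = 5,590. DTI = 5,590/15,400 = 36.3% ≤ 38%
LTV: 63,700 ÷ 86,000 = 74.1%, within 97% cap
Credit 813 → row 740+; LTV 74.1% → column ≤76%. Grid cell → 8.125%.

8.125%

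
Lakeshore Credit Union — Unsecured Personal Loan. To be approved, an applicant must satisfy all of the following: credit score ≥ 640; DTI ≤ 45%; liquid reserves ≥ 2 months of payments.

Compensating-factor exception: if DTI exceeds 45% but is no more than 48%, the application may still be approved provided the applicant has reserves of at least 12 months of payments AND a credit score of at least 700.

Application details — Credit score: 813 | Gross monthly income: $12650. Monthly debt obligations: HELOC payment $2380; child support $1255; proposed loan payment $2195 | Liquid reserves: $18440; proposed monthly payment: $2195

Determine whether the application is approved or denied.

Credit score 813 ≥ 640 (meets base)
Total debts = (2,380 + 1,255 + 2,195) = 5,830. DTI: 5,830 ÷ 12,650 = 46.1%, over the 45% base limit.
Reserves: 18,440 ÷ 2,195 = 8.4 months (meets 2-month minimum)
DTI 46.1% is within the 45%–48% exception band; checking compensating factors.
Override check — reserves: 8.4 mo (short of 12); score: 813 (ok).
Compensating-factor requirement not fully met.

Denied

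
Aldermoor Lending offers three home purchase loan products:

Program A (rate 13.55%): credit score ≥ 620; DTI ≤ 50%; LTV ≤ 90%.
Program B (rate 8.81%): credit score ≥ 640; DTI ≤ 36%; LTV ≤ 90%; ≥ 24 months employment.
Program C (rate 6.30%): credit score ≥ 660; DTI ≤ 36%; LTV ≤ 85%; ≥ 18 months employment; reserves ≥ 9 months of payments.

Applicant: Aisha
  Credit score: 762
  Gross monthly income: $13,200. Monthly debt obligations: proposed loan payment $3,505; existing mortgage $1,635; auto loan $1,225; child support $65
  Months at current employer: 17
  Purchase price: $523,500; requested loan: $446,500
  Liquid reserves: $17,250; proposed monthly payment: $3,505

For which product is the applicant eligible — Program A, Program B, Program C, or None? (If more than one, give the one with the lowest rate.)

Program A

Total debts = (3,505 + 1,635 + 1,225 + 65) = 6,430; DTI = 6,430/13,200 = 48.7%.
LTV = 446,500/523,500 = 85.3%.
Reserves = 17,250/3,505 = 4.9 months.
Program A: score 762 ≥ 620; DTI 48.7% ≤ 50%; LTV 85.3% ≤ 90% → qualifies.
Program B: score 762 ≥ 640; DTI 48.7% > 36%; LTV 85.3% ≤ 90%; employment 17 < 24 mo → does not qualify.
Program C: score 762 ≥ 660; DTI 48.7% > 36%; LTV 85.3% > 85%; employment 17 < 18 mo; reserves 4.9 < 9 mo → does not qualify.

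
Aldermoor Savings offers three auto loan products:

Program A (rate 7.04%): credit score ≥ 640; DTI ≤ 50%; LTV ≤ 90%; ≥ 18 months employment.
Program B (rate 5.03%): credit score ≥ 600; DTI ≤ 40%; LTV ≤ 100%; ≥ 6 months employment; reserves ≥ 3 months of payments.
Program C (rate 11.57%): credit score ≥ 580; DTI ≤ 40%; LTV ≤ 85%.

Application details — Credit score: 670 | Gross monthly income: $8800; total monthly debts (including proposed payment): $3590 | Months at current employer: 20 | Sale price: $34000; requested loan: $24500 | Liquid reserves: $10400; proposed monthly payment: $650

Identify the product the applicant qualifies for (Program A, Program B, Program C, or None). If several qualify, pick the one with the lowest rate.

DTI = 3,590/8,800 = 40.8%.
LTV = 24,500/34,000 = 72.1%.
Reserves = 10,400/650 = 16.0 months.
Program A: score 670 ≥ 640; DTI 40.8% ≤ 50%; LTV 72.1% ≤ 90%; employment 20 ≥ 18 mo → qualifies.
Program B: score 670 ≥ 600; DTI 40.8% > 40%; LTV 72.1% ≤ 100%; employment 20 ≥ 6 mo; reserves 16.0 ≥ 3 mo → does not qualify.
Program C: score 670 ≥ 580; DTI 40.8% > 40%; LTV 72.1% ≤ 85% → does not qualify.

Program A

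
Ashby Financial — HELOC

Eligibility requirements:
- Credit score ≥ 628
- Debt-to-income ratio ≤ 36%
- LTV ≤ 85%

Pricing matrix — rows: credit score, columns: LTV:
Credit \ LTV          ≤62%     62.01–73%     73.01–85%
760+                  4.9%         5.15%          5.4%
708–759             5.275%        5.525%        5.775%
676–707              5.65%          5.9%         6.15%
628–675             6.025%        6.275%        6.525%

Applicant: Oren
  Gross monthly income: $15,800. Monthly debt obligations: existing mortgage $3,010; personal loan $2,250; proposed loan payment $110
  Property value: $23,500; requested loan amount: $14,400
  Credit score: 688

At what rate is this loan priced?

Credit score 688 ≥ 628; Total monthly debts = (3,010 + 2,250 + 110) = 5,370. DTI: 5,370 ÷ 15,800 = 34%, within the 36% cap
LTV: 14,400 ÷ 23,500 = 61.3%, within 85% cap
Score 688 is in the 676–707 band; LTV 61.3% is in the ≤62% band → 5.65%.

5.65%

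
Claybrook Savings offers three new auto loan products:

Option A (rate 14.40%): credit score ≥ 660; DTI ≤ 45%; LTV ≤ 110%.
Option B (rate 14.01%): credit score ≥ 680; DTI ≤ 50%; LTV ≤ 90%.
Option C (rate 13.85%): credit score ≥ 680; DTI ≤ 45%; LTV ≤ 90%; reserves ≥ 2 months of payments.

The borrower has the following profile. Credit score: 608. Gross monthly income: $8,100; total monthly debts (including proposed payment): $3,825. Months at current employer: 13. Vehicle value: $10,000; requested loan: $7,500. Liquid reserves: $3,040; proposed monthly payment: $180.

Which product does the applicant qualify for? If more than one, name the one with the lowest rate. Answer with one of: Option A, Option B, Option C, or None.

None

DTI = 3,825/8,100 = 47.2%.
LTV = 7,500/10,000 = 75%.
Reserves = 3,040/180 = 16.9 months.
Option A: score 608 < 660; DTI 47.2% > 45%; LTV 75% ≤ 110% → does not qualify.
Option B: score 608 < 680; DTI 47.2% ≤ 50%; LTV 75% ≤ 90% → does not qualify.
Option C: score 608 < 680; DTI 47.2% > 45%; LTV 75% ≤ 90%; reserves 16.9 ≥ 2 mo → does not qualify.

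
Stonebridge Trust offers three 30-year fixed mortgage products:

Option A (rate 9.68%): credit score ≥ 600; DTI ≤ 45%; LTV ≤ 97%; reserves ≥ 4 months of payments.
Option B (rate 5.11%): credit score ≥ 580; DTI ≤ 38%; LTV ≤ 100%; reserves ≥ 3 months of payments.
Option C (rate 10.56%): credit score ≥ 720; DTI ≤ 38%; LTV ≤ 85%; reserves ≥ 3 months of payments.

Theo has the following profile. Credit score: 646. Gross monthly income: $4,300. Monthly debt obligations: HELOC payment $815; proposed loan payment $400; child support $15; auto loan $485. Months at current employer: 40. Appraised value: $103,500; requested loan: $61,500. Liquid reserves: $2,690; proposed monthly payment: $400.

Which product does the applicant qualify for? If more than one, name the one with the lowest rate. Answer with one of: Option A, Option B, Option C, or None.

Option A

Total debts = (815 + 400 + 15 + 485) = 1,715; DTI = 1,715/4,300 = 39.9%.
LTV = 61,500/103,500 = 59.4%.
Reserves = 2,690/400 = 6.7 months.
Option A: score 646 ≥ 600; DTI 39.9% ≤ 45%; LTV 59.4% ≤ 97%; reserves 6.7 ≥ 4 mo → qualifies.
Option B: score 646 ≥ 580; DTI 39.9% > 38%; LTV 59.4% ≤ 100%; reserves 6.7 ≥ 3 mo → does not qualify.
Option C: score 646 < 720; DTI 39.9% > 38%; LTV 59.4% ≤ 85%; reserves 6.7 ≥ 3 mo → does not qualify.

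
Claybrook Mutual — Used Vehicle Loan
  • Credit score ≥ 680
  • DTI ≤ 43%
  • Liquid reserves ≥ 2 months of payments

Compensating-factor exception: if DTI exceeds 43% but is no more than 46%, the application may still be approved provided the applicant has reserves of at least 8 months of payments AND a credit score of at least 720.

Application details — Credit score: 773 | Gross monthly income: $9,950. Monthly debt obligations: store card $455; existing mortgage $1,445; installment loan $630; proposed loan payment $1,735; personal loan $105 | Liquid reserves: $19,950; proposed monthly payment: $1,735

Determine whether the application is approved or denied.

Approved

Credit score 773 ≥ 680 (meets base)
Total debts = (455 + 1,445 + 630 + 1,735 + 105) = 4,370. DTI = 4,370/9,950 = 43.9% > 43% — standard DTI limit exceeded.
Reserves: 19,950 ÷ 1,735 = 11.5 months (meets 2-month minimum)
43.9% falls in the override range (43%–46%), so the compensating-factor test applies.
Reserves 11.5 ≥ 8 months; credit score 773 ≥ 720.
Both compensating conditions met → exception applies.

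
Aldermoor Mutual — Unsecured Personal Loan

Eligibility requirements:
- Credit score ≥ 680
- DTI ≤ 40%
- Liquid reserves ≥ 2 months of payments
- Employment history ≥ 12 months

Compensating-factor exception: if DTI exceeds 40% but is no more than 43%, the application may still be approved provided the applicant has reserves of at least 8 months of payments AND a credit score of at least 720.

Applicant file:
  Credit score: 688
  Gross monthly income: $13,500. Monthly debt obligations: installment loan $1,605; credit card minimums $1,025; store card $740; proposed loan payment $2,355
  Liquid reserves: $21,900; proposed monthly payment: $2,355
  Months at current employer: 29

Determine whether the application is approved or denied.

Credit score 688 ≥ 680 (meets base)
Total debts = (1,605 + 1,025 + 740 + 2,355) = 5,725. DTI: 5,725 ÷ 13,500 = 42.4%, over the 40% base limit.
Reserves = 21,900/2,355 = 9.3 months ≥ 2
Employment 29 ≥ 12 months
DTI 42.4% is within the 40%–43% exception band; checking compensating factors.
Override check — reserves: 9.3 mo (ok); score: 688 (below 720).
Compensating-factor requirement not fully met.

Denied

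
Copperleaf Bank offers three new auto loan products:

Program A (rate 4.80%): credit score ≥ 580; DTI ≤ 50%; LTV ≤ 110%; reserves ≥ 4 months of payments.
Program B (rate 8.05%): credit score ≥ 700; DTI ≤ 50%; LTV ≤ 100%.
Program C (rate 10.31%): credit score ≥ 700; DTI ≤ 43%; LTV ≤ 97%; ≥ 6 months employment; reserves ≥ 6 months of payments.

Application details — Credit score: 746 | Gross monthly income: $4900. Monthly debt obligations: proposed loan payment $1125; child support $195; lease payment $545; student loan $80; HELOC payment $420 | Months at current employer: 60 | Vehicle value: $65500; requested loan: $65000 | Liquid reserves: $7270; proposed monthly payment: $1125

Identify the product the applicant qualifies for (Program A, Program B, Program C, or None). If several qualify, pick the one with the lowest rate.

Total debts = (1,125 + 195 + 545 + 80 + 420) = 2,365; DTI = 2,365/4,900 = 48.3%.
LTV = 65,000/65,500 = 99.2%.
Reserves = 7,270/1,125 = 6.5 months.
Program A: score 746 ≥ 580; DTI 48.3% ≤ 50%; LTV 99.2% ≤ 110%; reserves 6.5 ≥ 4 mo → qualifies.
Program B: score 746 ≥ 700; DTI 48.3% ≤ 50%; LTV 99.2% ≤ 100% → qualifies.
Program C: score 746 ≥ 700; DTI 48.3% > 43%; LTV 99.2% > 97%; employment 60 ≥ 6 mo; reserves 6.5 ≥ 6 mo → does not qualify.
Qualifying: Program A, Program B. Lowest rate is 4.80% → Program A.

Program A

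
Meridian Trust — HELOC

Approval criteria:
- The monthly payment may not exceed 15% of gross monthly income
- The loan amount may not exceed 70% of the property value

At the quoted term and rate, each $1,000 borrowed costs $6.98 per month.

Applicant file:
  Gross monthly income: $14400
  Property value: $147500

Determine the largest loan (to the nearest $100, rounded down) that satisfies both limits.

Payment cap: 15% × $14,400 = $2,160/month.
At $6.98 per $1,000, that supports 2,160/6.98 × 1,000 ≈ $309,455 → $309,400.
LTV cap: 70% × $147,500 = $103,250 → $103,200.
Binding constraint: loan-to-value.

$103,200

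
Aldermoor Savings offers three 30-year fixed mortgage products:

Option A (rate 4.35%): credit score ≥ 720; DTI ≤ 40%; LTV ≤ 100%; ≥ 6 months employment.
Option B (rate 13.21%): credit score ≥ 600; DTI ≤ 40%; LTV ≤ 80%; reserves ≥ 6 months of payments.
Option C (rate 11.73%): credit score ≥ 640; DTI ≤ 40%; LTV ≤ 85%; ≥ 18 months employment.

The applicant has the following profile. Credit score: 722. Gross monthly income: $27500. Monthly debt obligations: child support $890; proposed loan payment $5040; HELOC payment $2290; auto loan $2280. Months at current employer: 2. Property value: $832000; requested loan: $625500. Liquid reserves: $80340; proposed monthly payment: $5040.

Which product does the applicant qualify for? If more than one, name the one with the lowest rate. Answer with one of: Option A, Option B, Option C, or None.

Total debts = (890 + 5,040 + 2,290 + 2,280) = 10,500; DTI = 10,500/27,500 = 38.2%.
LTV = 625,500/832,000 = 75.2%.
Reserves = 80,340/5,040 = 15.9 months.
Option A: score 722 ≥ 720; DTI 38.2% ≤ 40%; LTV 75.2% ≤ 100%; employment 2 < 6 mo → does not qualify.
Option B: score 722 ≥ 600; DTI 38.2% ≤ 40%; LTV 75.2% ≤ 80%; reserves 15.9 ≥ 6 mo → qualifies.
Option C: score 722 ≥ 640; DTI 38.2% ≤ 40%; LTV 75.2% ≤ 85%; employment 2 < 18 mo → does not qualify.

Option B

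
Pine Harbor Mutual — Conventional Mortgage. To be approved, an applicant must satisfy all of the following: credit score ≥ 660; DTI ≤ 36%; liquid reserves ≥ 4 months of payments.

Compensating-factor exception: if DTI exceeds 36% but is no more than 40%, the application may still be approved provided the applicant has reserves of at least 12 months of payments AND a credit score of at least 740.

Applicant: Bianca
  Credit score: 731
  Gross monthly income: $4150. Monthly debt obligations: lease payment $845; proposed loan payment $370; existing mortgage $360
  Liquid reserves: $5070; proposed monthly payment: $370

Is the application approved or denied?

Credit score 731 ≥ 660 (meets base)
Total debts = (845 + 370 + 360) = 1,575. DTI: 1,575 ÷ 4,150 = 38%, over the 36% base limit.
Liquid reserves cover 5,070/370 = 13.7 months — ≥ 4 required
DTI 38% is within the 36%–40% exception band; checking compensating factors.
Override check — reserves: 13.7 mo (ok); score: 731 (below 740).
Override conditions not both satisfied; exception does not apply.

Denied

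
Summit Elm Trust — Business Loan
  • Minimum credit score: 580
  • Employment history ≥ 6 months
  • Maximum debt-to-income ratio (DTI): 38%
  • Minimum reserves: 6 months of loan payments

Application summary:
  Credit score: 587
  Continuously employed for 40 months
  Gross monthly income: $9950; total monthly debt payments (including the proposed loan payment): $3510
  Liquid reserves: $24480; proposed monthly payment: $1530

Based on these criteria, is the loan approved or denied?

Approved

Credit score 587 ≥ 580 (meets)
Employment 40 ≥ 6 months
DTI = 3,510/9,950 = 35.3% ≤ 38%
Liquid reserves cover 24,480/1,530 = 16.0 months — ≥ 6 required
All criteria satisfied.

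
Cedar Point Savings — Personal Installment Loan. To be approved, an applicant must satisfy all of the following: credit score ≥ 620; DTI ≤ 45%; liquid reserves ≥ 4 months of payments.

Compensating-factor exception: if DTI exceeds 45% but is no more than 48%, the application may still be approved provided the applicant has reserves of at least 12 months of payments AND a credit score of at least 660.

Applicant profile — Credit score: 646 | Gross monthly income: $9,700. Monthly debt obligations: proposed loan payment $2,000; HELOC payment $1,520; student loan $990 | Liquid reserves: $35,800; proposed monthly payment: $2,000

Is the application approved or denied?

Denied

Credit score 646 ≥ 620 (meets base)
Total debts = (2,000 + 1,520 + 990) = 4,510. DTI: 4,510 ÷ 9,700 = 46.5%, over the 45% base limit.
Liquid reserves cover 35,800/2,000 = 17.9 months — ≥ 4 required
46.5% falls in the override range (45%–48%), so the compensating-factor test applies.
Reserves 17.9 ≥ 12 months; credit score 646 < 660.
Override conditions not both satisfied; exception does not apply.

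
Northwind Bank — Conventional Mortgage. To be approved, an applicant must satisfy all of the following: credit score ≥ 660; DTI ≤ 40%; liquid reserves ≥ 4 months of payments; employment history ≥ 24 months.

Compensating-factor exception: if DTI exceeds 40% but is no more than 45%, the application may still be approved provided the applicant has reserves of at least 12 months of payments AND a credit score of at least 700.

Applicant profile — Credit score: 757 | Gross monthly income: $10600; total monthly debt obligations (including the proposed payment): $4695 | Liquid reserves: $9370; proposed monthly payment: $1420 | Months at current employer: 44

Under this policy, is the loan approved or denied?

Credit score 757 ≥ 660 (meets base)
DTI: 4,695 ÷ 10,600 = 44.3%, over the 40% base limit.
Reserves = 9,370/1,420 = 6.6 months ≥ 4
Employment 44 ≥ 24 months
44.3% falls in the override range (40%–45%), so the compensating-factor test applies.
Reserves 6.6 < 12 months; credit score 757 ≥ 700.
Compensating-factor requirement not fully met.

Denied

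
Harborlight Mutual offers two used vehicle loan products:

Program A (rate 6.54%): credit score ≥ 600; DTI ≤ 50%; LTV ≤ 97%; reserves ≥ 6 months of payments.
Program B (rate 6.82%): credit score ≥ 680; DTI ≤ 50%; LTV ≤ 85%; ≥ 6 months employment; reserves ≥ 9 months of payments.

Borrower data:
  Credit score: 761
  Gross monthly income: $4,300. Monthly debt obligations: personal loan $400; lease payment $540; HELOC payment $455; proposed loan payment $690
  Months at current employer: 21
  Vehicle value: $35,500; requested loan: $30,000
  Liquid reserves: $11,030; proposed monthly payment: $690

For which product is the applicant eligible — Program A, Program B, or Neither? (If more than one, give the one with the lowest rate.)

Total debts = (400 + 540 + 455 + 690) = 2,085; DTI = 2,085/4,300 = 48.5%.
LTV = 30,000/35,500 = 84.5%.
Reserves = 11,030/690 = 16.0 months.
Program A: score 761 ≥ 600; DTI 48.5% ≤ 50%; LTV 84.5% ≤ 97%; reserves 16.0 ≥ 6 mo → qualifies.
Program B: score 761 ≥ 680; DTI 48.5% ≤ 50%; LTV 84.5% ≤ 85%; employment 21 ≥ 6 mo; reserves 16.0 ≥ 9 mo → qualifies.
Qualifying: Program A, Program B. Lowest rate is 6.54% → Program A.

Program A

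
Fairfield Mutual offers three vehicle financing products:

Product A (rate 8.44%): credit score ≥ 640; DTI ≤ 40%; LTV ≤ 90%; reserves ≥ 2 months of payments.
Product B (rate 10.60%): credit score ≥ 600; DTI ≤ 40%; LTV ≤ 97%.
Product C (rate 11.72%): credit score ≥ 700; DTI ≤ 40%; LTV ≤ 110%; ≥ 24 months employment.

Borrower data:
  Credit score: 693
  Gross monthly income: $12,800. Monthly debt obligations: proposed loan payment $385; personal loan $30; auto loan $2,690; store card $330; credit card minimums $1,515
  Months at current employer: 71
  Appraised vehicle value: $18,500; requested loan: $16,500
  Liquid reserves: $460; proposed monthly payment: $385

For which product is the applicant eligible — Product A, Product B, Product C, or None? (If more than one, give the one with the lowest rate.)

Product B

Total debts = (385 + 30 + 2,690 + 330 + 1,515) = 4,950; DTI = 4,950/12,800 = 38.7%.
LTV = 16,500/18,500 = 89.2%.
Reserves = 460/385 = 1.2 months.
Product A: score 693 ≥ 640; DTI 38.7% ≤ 40%; LTV 89.2% ≤ 90%; reserves 1.2 < 2 mo → does not qualify.
Product B: score 693 ≥ 600; DTI 38.7% ≤ 40%; LTV 89.2% ≤ 97% → qualifies.
Product C: score 693 < 700; DTI 38.7% ≤ 40%; LTV 89.2% ≤ 110%; employment 71 ≥ 24 mo → does not qualify.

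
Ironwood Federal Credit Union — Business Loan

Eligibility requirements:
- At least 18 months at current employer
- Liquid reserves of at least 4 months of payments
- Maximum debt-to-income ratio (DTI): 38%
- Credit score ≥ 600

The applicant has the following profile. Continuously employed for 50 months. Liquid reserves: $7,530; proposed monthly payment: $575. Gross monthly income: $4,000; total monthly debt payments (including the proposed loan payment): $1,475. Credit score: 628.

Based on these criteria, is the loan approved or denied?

Employment 50 ≥ 18 months
Liquid reserves cover 7,530/575 = 13.1 months — ≥ 4 required
DTI = 1,475/4,000 = 36.9% ≤ 38%
Credit score 628 ≥ 600 (meets)
All criteria satisfied.

Approved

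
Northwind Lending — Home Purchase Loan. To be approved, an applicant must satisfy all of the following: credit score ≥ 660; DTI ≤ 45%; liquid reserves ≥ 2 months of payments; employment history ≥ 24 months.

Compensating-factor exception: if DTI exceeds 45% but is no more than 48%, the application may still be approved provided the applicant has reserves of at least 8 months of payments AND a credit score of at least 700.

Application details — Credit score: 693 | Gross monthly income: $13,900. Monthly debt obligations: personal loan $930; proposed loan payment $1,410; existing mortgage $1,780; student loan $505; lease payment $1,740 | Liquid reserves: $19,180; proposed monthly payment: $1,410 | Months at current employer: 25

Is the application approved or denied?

Denied

Credit score 693 ≥ 660 (meets base)
Total debts = (930 + 1,410 + 1,780 + 505 + 1,740) = 6,365. DTI = 6,365/13,900 = 45.8% > 45% — standard DTI limit exceeded.
Liquid reserves cover 19,180/1,410 = 13.6 months — ≥ 2 required
Employment 25 ≥ 24 months
DTI 45.8% is within the 45%–48% exception band; checking compensating factors.
Override check — reserves: 13.6 mo (ok); score: 693 (below 700).
Compensating-factor requirement not fully met.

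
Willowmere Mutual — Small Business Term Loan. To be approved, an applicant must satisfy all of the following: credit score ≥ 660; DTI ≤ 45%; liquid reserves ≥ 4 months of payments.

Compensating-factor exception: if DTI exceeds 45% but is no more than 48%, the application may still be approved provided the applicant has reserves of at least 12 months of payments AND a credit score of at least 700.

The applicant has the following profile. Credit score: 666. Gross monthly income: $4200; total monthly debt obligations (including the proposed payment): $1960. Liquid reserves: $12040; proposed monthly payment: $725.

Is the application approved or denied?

Denied

Credit score 666 ≥ 660 (meets base)
DTI: 1,960 ÷ 4,200 = 46.7%, over the 45% base limit.
Reserves = 12,040/725 = 16.6 months ≥ 4
DTI 46.7% is within the 45%–48% exception band; checking compensating factors.
Override check — reserves: 16.6 mo (ok); score: 666 (below 700).
Compensating-factor requirement not fully met.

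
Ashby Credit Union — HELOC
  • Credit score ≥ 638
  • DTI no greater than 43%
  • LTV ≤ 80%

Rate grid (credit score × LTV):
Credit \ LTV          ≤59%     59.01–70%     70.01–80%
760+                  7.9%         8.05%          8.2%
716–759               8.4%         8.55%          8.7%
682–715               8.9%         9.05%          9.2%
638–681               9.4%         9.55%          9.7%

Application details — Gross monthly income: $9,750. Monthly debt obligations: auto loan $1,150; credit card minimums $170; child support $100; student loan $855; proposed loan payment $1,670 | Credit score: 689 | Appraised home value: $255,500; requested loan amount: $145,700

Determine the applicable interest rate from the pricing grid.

Credit score 689 ≥ 638; Total monthly debts = (1,150 + 170 + 100 + 855 + 1,670) = 3,945. Debt-to-income = 3,945/9,750 = 40.5% — meets 43% limit
Loan-to-value = 145,700/255,500 = 57% — pass (80% max)
Row: 689 falls in 682–715. Column: 57% falls in ≤59%. Rate = 8.9%.

8.9%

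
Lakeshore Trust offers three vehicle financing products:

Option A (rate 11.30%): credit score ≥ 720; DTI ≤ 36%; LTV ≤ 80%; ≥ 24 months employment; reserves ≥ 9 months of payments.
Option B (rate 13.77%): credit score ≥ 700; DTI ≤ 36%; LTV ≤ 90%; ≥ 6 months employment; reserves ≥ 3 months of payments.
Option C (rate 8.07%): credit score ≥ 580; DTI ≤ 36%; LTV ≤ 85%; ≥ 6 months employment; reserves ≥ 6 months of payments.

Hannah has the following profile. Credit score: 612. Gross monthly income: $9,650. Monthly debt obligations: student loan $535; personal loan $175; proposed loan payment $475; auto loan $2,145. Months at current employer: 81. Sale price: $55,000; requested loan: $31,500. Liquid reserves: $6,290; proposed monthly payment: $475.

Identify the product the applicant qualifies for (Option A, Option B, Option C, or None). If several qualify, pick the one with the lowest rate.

Option C

Total debts = (535 + 175 + 475 + 2,145) = 3,330; DTI = 3,330/9,650 = 34.5%.
LTV = 31,500/55,000 = 57.3%.
Reserves = 6,290/475 = 13.2 months.
Option A: score 612 < 720; DTI 34.5% ≤ 36%; LTV 57.3% ≤ 80%; employment 81 ≥ 24 mo; reserves 13.2 ≥ 9 mo → does not qualify.
Option B: score 612 < 700; DTI 34.5% ≤ 36%; LTV 57.3% ≤ 90%; employment 81 ≥ 6 mo; reserves 13.2 ≥ 3 mo → does not qualify.
Option C: score 612 ≥ 580; DTI 34.5% ≤ 36%; LTV 57.3% ≤ 85%; employment 81 ≥ 6 mo; reserves 13.2 ≥ 6 mo → qualifies.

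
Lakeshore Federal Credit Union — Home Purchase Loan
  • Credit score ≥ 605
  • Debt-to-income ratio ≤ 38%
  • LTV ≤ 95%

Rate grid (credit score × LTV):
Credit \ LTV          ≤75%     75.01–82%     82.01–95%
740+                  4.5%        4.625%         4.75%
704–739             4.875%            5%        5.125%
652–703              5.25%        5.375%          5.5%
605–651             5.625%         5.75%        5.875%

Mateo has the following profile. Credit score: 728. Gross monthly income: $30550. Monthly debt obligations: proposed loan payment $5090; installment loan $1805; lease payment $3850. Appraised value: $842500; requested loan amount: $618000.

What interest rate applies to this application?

Credit score 728 ≥ 605; Total monthly debts = (5,090 + 1,805 + 3,850) = 10,745. Debt-to-income = 10,745/30,550 = 35.2% — meets 38% limit
Loan-to-value = 618,000/842,500 = 73.4% — pass (95% max)
Score 728 is in the 704–739 band; LTV 73.4% is in the ≤75% band → 4.875%.

4.875%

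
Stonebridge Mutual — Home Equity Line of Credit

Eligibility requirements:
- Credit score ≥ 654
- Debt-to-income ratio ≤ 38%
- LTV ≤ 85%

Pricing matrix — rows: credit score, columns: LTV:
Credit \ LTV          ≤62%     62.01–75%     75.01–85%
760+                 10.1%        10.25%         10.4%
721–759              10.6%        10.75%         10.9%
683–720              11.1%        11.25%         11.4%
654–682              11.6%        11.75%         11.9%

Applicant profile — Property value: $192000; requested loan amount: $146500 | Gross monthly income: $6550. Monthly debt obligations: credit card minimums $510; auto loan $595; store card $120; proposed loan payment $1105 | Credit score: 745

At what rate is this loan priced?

10.9%

Credit score 745 ≥ 654; Total monthly debts = (510 + 595 + 120 + 1,105) = 2,330. DTI: 2,330 ÷ 6,550 = 35.6%, within the 38% cap
LTV: 146,500 ÷ 192,000 = 76.3%, within 85% cap
Row: 745 falls in 721–759. Column: 76.3% falls in 75.01–85%. Rate = 10.9%.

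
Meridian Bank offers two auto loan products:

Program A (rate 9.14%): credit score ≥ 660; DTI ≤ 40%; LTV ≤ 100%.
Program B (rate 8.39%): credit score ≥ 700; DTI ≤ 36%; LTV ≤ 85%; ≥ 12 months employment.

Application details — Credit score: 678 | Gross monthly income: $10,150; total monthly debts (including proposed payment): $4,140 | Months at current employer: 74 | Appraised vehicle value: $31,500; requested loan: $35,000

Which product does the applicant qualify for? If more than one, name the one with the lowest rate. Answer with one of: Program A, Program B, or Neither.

Neither

DTI = 4,140/10,150 = 40.8%.
LTV = 35,000/31,500 = 111.1%.
Program A: score 678 ≥ 660; DTI 40.8% > 40%; LTV 111.1% > 100% → does not qualify.
Program B: score 678 < 700; DTI 40.8% > 36%; LTV 111.1% > 85%; employment 74 ≥ 12 mo → does not qualify.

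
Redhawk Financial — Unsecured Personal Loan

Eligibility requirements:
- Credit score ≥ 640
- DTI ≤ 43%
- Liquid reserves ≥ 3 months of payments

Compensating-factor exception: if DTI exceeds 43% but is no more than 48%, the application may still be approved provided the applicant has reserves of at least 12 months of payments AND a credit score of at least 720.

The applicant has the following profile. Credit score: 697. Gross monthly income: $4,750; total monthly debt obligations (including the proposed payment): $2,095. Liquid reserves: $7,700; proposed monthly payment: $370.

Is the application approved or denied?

Credit score 697 ≥ 640 (meets base)
DTI = 2,095/4,750 = 44.1% > 43% — standard DTI limit exceeded.
Reserves = 7,700/370 = 20.8 months ≥ 3
DTI 44.1% is within the 43%–48% exception band; checking compensating factors.
Override check — reserves: 20.8 mo (ok); score: 697 (below 720).
Compensating-factor requirement not fully met.

Denied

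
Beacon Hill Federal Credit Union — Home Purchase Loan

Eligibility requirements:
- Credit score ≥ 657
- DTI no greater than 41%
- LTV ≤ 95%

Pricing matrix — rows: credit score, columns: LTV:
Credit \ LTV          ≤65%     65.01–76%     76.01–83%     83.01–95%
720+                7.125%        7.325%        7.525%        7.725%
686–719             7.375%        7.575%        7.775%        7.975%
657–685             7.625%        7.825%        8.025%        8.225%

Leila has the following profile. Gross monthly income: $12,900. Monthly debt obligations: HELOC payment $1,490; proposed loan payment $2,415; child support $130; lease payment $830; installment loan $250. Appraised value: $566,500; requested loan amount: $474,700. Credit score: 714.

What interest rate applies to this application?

Credit score 714 ≥ 657; Total monthly debts = (1,490 + 2,415 + 130 + 830 + 250) = 5,115. DTI = 5,115/12,900 = 39.7% ≤ 41%
Loan-to-value = 474,700/566,500 = 83.8% — pass (95% max)
Score 714 is in the 686–719 band; LTV 83.8% is in the 83.01–95% band → 7.975%.

7.975%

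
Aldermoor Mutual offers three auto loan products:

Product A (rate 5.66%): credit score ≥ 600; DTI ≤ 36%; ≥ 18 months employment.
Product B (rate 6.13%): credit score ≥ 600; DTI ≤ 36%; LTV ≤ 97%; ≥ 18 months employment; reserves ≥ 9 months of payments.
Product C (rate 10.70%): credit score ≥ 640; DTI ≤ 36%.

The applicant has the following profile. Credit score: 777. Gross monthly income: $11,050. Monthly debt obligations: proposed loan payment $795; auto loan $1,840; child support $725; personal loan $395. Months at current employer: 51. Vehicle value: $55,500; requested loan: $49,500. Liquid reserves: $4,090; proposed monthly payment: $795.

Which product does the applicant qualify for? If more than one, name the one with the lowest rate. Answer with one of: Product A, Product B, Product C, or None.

Total debts = (795 + 1,840 + 725 + 395) = 3,755; DTI = 3,755/11,050 = 34%.
LTV = 49,500/55,500 = 89.2%.
Reserves = 4,090/795 = 5.1 months.
Product A: score 777 ≥ 600; DTI 34% ≤ 36%; employment 51 ≥ 18 mo → qualifies.
Product B: score 777 ≥ 600; DTI 34% ≤ 36%; LTV 89.2% ≤ 97%; employment 51 ≥ 18 mo; reserves 5.1 < 9 mo → does not qualify.
Product C: score 777 ≥ 640; DTI 34% ≤ 36% → qualifies.
Qualifying: Product A, Product C. Lowest rate is 5.66% → Product A.

Product A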